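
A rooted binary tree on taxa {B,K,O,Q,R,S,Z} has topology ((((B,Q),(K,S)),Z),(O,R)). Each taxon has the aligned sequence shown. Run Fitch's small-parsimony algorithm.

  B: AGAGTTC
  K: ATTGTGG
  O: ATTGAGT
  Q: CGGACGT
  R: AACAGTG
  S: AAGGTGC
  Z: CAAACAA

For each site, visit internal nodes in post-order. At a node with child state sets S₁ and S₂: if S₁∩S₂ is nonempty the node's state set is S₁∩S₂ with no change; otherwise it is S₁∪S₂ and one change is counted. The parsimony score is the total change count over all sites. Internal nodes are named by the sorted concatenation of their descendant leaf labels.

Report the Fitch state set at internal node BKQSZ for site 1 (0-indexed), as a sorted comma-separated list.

BQ@0: {A} ∪ {C} = {A,C} (union, +1)
KS@0: {A} ∩ {A} = {A} (intersection, +0)
BKQS@0: {A,C} ∩ {A} = {A} (intersection, +0)
BKQSZ@0: {A} ∪ {C} = {A,C} (union, +1)
OR@0: {A} ∩ {A} = {A} (intersection, +0)
BKOQRSZ@0: {A,C} ∩ {A} = {A} (intersection, +0)
BQ@1: {G} ∩ {G} = {G} (intersection, +0)
KS@1: {T} ∪ {A} = {A,T} (union, +1)
BKQS@1: {G} ∪ {A,T} = {A,G,T} (union, +1)
BKQSZ@1: {A,G,T} ∩ {A} = {A} (intersection, +0)
OR@1: {T} ∪ {A} = {A,T} (union, +1)
BKOQRSZ@1: {A} ∩ {A,T} = {A} (intersection, +0)
BQ@2: {A} ∪ {G} = {A,G} (union, +1)
KS@2: {T} ∪ {G} = {G,T} (union, +1)
BKQS@2: {A,G} ∩ {G,T} = {G} (intersection, +0)
BKQSZ@2: {G} ∪ {A} = {A,G} (union, +1)
OR@2: {T} ∪ {C} = {C,T} (union, +1)
BKOQRSZ@2: {A,G} ∪ {C,T} = {A,C,G,T} (union, +1)
BQ@3: {G} ∪ {A} = {A,G} (union, +1)
KS@3: {G} ∩ {G} = {G} (intersection, +0)
BKQS@3: {A,G} ∩ {G} = {G} (intersection, +0)
BKQSZ@3: {G} ∪ {A} = {A,G} (union, +1)
OR@3: {G} ∪ {A} = {A,G} (union, +1)
BKOQRSZ@3: {A,G} ∩ {A,G} = {A,G} (intersection, +0)
BQ@4: {T} ∪ {C} = {C,T} (union, +1)
KS@4: {T} ∩ {T} = {T} (intersection, +0)
BKQS@4: {C,T} ∩ {T} = {T} (intersection, +0)
BKQSZ@4: {T} ∪ {C} = {C,T} (union, +1)
OR@4: {A} ∪ {G} = {A,G} (union, +1)
BKOQRSZ@4: {C,T} ∪ {A,G} = {A,C,G,T} (union, +1)
BQ@5: {T} ∪ {G} = {G,T} (union, +1)
KS@5: {G} ∩ {G} = {G} (intersection, +0)
BKQS@5: {G,T} ∩ {G} = {G} (intersection, +0)
BKQSZ@5: {G} ∪ {A} = {A,G} (union, +1)
OR@5: {G} ∪ {T} = {G,T} (union, +1)
BKOQRSZ@5: {A,G} ∩ {G,T} = {G} (intersection, +0)
BQ@6: {C} ∪ {T} = {C,T} (union, +1)
KS@6: {G} ∪ {C} = {C,G} (union, +1)
BKQS@6: {C,T} ∩ {C,G} = {C} (intersection, +0)
BKQSZ@6: {C} ∪ {A} = {A,C} (union, +1)
OR@6: {T} ∪ {G} = {G,T} (union, +1)
BKOQRSZ@6: {A,C} ∪ {G,T} = {A,C,G,T} (union, +1)
per-site changes: [2, 3, 5, 3, 4, 3, 5]; total = 25

A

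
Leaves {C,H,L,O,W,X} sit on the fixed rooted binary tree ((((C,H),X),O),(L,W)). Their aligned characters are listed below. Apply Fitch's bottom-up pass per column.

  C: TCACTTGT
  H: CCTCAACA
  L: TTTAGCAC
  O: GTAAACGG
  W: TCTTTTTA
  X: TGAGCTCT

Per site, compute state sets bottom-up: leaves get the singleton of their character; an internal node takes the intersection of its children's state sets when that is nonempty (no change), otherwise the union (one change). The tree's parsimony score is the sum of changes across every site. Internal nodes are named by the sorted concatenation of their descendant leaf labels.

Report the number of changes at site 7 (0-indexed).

4

[col 0] CH: children C:{T}, H:{C} ∪→ {C,T}; cost 1
[col 0] CHX: children CH:{C,T}, X:{T} ∩→ {T}; cost 0
[col 0] CHOX: children CHX:{T}, O:{G} ∪→ {G,T}; cost 1
[col 0] LW: children L:{T}, W:{T} ∩→ {T}; cost 0
[col 0] CHLOWX: children CHOX:{G,T}, LW:{T} ∩→ {T}; cost 0
[col 1] CH: children C:{C}, H:{C} ∩→ {C}; cost 0
[col 1] CHX: children CH:{C}, X:{G} ∪→ {C,G}; cost 1
[col 1] CHOX: children CHX:{C,G}, O:{T} ∪→ {C,G,T}; cost 1
[col 1] LW: children L:{T}, W:{C} ∪→ {C,T}; cost 1
[col 1] CHLOWX: children CHOX:{C,G,T}, LW:{C,T} ∩→ {C,T}; cost 0
[col 2] CH: children C:{A}, H:{T} ∪→ {A,T}; cost 1
[col 2] CHX: children CH:{A,T}, X:{A} ∩→ {A}; cost 0
[col 2] CHOX: children CHX:{A}, O:{A} ∩→ {A}; cost 0
[col 2] LW: children L:{T}, W:{T} ∩→ {T}; cost 0
[col 2] CHLOWX: children CHOX:{A}, LW:{T} ∪→ {A,T}; cost 1
[col 3] CH: children C:{C}, H:{C} ∩→ {C}; cost 0
[col 3] CHX: children CH:{C}, X:{G} ∪→ {C,G}; cost 1
[col 3] CHOX: children CHX:{C,G}, O:{A} ∪→ {A,C,G}; cost 1
[col 3] LW: children L:{A}, W:{T} ∪→ {A,T}; cost 1
[col 3] CHLOWX: children CHOX:{A,C,G}, LW:{A,T} ∩→ {A}; cost 0
[col 4] CH: children C:{T}, H:{A} ∪→ {A,T}; cost 1
[col 4] CHX: children CH:{A,T}, X:{C} ∪→ {A,C,T}; cost 1
[col 4] CHOX: children CHX:{A,C,T}, O:{A} ∩→ {A}; cost 0
[col 4] LW: children L:{G}, W:{T} ∪→ {G,T}; cost 1
[col 4] CHLOWX: children CHOX:{A}, LW:{G,T} ∪→ {A,G,T}; cost 1
[col 5] CH: children C:{T}, H:{A} ∪→ {A,T}; cost 1
[col 5] CHX: children CH:{A,T}, X:{T} ∩→ {T}; cost 0
[col 5] CHOX: children CHX:{T}, O:{C} ∪→ {C,T}; cost 1
[col 5] LW: children L:{C}, W:{T} ∪→ {C,T}; cost 1
[col 5] CHLOWX: children CHOX:{C,T}, LW:{C,T} ∩→ {C,T}; cost 0
[col 6] CH: children C:{G}, H:{C} ∪→ {C,G}; cost 1
[col 6] CHX: children CH:{C,G}, X:{C} ∩→ {C}; cost 0
[col 6] CHOX: children CHX:{C}, O:{G} ∪→ {C,G}; cost 1
[col 6] LW: children L:{A}, W:{T} ∪→ {A,T}; cost 1
[col 6] CHLOWX: children CHOX:{C,G}, LW:{A,T} ∪→ {A,C,G,T}; cost 1
[col 7] CH: children C:{T}, H:{A} ∪→ {A,T}; cost 1
[col 7] CHX: children CH:{A,T}, X:{T} ∩→ {T}; cost 0
[col 7] CHOX: children CHX:{T}, O:{G} ∪→ {G,T}; cost 1
[col 7] LW: children L:{C}, W:{A} ∪→ {A,C}; cost 1
[col 7] CHLOWX: children CHOX:{G,T}, LW:{A,C} ∪→ {A,C,G,T}; cost 1
per-site changes: [2, 3, 2, 3, 4, 3, 4, 4]; total = 25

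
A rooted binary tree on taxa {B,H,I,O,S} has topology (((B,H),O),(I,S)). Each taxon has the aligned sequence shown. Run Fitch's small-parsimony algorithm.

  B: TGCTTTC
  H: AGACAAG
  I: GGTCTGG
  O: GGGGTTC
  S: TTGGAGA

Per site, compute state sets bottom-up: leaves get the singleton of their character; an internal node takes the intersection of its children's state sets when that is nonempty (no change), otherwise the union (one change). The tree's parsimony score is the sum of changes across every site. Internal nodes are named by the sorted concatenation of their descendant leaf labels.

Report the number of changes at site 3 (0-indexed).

3

BH@0: {T} ∪ {A} = {A,T} (union, +1)
BHO@0: {A,T} ∪ {G} = {A,G,T} (union, +1)
IS@0: {G} ∪ {T} = {G,T} (union, +1)
BHIOS@0: {A,G,T} ∩ {G,T} = {G,T} (intersection, +0)
BH@1: {G} ∩ {G} = {G} (intersection, +0)
BHO@1: {G} ∩ {G} = {G} (intersection, +0)
IS@1: {G} ∪ {T} = {G,T} (union, +1)
BHIOS@1: {G} ∩ {G,T} = {G} (intersection, +0)
BH@2: {C} ∪ {A} = {A,C} (union, +1)
BHO@2: {A,C} ∪ {G} = {A,C,G} (union, +1)
IS@2: {T} ∪ {G} = {G,T} (union, +1)
BHIOS@2: {A,C,G} ∩ {G,T} = {G} (intersection, +0)
BH@3: {T} ∪ {C} = {C,T} (union, +1)
BHO@3: {C,T} ∪ {G} = {C,G,T} (union, +1)
IS@3: {C} ∪ {G} = {C,G} (union, +1)
BHIOS@3: {C,G,T} ∩ {C,G} = {C,G} (intersection, +0)
BH@4: {T} ∪ {A} = {A,T} (union, +1)
BHO@4: {A,T} ∩ {T} = {T} (intersection, +0)
IS@4: {T} ∪ {A} = {A,T} (union, +1)
BHIOS@4: {T} ∩ {A,T} = {T} (intersection, +0)
BH@5: {T} ∪ {A} = {A,T} (union, +1)
BHO@5: {A,T} ∩ {T} = {T} (intersection, +0)
IS@5: {G} ∩ {G} = {G} (intersection, +0)
BHIOS@5: {T} ∪ {G} = {G,T} (union, +1)
BH@6: {C} ∪ {G} = {C,G} (union, +1)
BHO@6: {C,G} ∩ {C} = {C} (intersection, +0)
IS@6: {G} ∪ {A} = {A,G} (union, +1)
BHIOS@6: {C} ∪ {A,G} = {A,C,G} (union, +1)
per-site changes: [3, 1, 3, 3, 2, 2, 3]; total = 17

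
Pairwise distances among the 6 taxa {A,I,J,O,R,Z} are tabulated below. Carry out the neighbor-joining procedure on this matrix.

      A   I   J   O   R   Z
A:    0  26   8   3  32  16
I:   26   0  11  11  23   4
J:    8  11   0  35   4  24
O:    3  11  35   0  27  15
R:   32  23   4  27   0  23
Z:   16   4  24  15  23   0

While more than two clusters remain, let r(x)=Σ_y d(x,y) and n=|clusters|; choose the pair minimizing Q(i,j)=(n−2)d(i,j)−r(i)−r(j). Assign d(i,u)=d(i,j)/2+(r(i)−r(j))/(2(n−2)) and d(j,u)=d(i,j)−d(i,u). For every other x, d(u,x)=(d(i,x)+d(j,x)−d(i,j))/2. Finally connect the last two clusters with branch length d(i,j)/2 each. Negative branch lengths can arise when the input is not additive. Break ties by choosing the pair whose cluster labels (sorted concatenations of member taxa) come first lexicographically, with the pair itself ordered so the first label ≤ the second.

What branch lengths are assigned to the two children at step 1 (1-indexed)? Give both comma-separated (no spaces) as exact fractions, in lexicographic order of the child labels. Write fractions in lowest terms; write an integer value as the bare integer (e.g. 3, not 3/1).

-11/8,43/8

1. join J+R (d=4, Q=-175) ⇒ JR; edges |J|=-11/8, |R|=43/8
  updated: d(A,JR)=18, d(I,JR)=15, d(JR,O)=29, d(JR,Z)=43/2
2. join A+O (d=3, Q=-112) ⇒ AO; edges |A|=7/3, |O|=2/3
  updated: d(AO,I)=17, d(AO,JR)=22, d(AO,Z)=14
3. join AO+JR (d=22, Q=-135/2) ⇒ AJOR; edges |AO|=77/8, |JR|=99/8
  updated: d(AJOR,I)=5, d(AJOR,Z)=27/4
4. join AJOR+I (d=5, Q=-63/4) ⇒ AIJOR; edges |AJOR|=31/8, |I|=9/8
  updated: d(AIJOR,Z)=23/8
5. join AIJOR+Z (d=23/8) ⇒ AIJORZ; edges |AIJOR|=23/16, |Z|=23/16
final tree: ((((A:7/3,O:2/3):77/8,(J:-11/8,R:43/8):99/8):31/8,I:9/8):23/16,Z:23/16)
total length: 295/8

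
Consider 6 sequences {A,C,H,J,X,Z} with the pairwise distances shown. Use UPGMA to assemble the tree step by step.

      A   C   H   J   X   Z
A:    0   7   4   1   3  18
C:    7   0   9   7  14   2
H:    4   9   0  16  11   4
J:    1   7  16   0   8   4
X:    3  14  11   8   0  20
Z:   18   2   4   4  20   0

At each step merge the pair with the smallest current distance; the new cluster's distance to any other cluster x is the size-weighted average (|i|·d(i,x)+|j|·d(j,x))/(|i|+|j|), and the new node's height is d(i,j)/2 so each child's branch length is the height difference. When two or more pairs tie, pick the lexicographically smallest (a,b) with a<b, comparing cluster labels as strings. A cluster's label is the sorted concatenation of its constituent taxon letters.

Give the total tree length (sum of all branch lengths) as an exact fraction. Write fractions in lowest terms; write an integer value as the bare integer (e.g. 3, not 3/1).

1. join A+J (d=1) ⇒ AJ; edges |A|=1/2, |J|=1/2
  updated: d(AJ,C)=7, d(AJ,H)=10, d(AJ,X)=11/2, d(AJ,Z)=11
2. join C+Z (d=2) ⇒ CZ; edges |C|=1, |Z|=1
  updated: d(AJ,CZ)=9, d(CZ,H)=13/2, d(CZ,X)=17
3. join AJ+X (d=11/2) ⇒ AJX; edges |AJ|=9/4, |X|=11/4
  updated: d(AJX,CZ)=35/3, d(AJX,H)=31/3
4. join CZ+H (d=13/2) ⇒ CHZ; edges |CZ|=9/4, |H|=13/4
  updated: d(AJX,CHZ)=101/9
5. join AJX+CHZ (d=101/9) ⇒ ACHJXZ; edges |AJX|=103/36, |CHZ|=85/36
final tree: (((A:1/2,J:1/2):9/4,X:11/4):103/36,((C:1,Z:1):9/4,H:13/4):85/36)
total length: 337/18

337/18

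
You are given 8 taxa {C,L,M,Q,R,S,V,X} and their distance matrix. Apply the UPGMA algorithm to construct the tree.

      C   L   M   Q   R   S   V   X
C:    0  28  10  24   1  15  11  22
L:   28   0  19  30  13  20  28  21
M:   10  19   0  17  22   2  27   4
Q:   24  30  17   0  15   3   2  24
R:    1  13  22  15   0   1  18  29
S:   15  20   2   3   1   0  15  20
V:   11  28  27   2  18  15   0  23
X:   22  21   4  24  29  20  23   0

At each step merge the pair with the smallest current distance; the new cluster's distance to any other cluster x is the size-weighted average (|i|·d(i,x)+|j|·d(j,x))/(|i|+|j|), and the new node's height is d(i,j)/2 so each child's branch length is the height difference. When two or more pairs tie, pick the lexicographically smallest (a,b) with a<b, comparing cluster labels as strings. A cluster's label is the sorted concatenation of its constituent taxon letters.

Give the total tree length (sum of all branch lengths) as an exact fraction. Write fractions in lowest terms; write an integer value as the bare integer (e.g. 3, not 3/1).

8317/168

iteration 1: select C,R (d=1); attach at lengths (1/2, 1/2); label the merged cluster CR
  updated: d(CR,L)=41/2, d(CR,M)=16, d(CR,Q)=39/2, d(CR,S)=8, d(CR,V)=29/2, d(CR,X)=51/2
iteration 2: select M,S (d=2); attach at lengths (1, 1); label the merged cluster MS
  updated: d(CR,MS)=12, d(L,MS)=39/2, d(MS,Q)=10, d(MS,V)=21, d(MS,X)=12
iteration 3: select Q,V (d=2); attach at lengths (1, 1); label the merged cluster QV
  updated: d(CR,QV)=17, d(L,QV)=29, d(MS,QV)=31/2, d(QV,X)=47/2
iteration 4: select CR,MS (d=12); attach at lengths (11/2, 5); label the merged cluster CMRS
  updated: d(CMRS,L)=20, d(CMRS,QV)=65/4, d(CMRS,X)=75/4
iteration 5: select CMRS,QV (d=65/4); attach at lengths (17/8, 57/8); label the merged cluster CMQRSV
  updated: d(CMQRSV,L)=23, d(CMQRSV,X)=61/3
iteration 6: select CMQRSV,X (d=61/3); attach at lengths (49/24, 61/6); label the merged cluster CMQRSVX
  updated: d(CMQRSVX,L)=159/7
iteration 7: select CMQRSVX,L (d=159/7); attach at lengths (25/21, 159/14); label the merged cluster CLMQRSVX
final tree: (((((C:1/2,R:1/2):11/2,(M:1,S:1):5):17/8,(Q:1,V:1):57/8):49/24,X:61/6):25/21,L:159/14)
total length: 8317/168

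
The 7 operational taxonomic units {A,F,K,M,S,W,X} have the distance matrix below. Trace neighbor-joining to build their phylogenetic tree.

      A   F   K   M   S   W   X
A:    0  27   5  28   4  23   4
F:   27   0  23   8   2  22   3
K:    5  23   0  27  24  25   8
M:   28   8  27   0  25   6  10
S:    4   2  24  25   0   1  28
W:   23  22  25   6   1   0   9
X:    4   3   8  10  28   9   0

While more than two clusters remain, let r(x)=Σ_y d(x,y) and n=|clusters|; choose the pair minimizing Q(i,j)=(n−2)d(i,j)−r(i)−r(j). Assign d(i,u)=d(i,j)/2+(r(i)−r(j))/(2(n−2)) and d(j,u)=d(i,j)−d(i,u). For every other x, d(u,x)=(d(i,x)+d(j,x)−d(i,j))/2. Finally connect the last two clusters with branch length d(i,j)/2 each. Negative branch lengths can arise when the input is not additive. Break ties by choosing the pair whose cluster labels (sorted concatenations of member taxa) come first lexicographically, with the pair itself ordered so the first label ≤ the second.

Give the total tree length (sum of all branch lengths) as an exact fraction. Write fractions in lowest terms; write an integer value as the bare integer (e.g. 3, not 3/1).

551/16

step 1: merge (A,K) at d=5, Q=-178; branch lengths A→2/5, K→23/5; new cluster AK
  updated: d(AK,F)=45/2, d(AK,M)=25, d(AK,S)=23/2, d(AK,W)=43/2, d(AK,X)=7/2
step 2: merge (AK,X) at d=7/2, Q=-247/2; branch lengths AK→89/16, X→-33/16; new cluster AKX
  updated: d(AKX,F)=11, d(AKX,M)=63/4, d(AKX,S)=18, d(AKX,W)=27/2
step 3: merge (S,W) at d=1, Q=-171/2; branch lengths S→13/12, W→-1/12; new cluster SW
  updated: d(AKX,SW)=61/4, d(F,SW)=23/2, d(M,SW)=15
step 4: merge (AKX,SW) at d=61/4, Q=-213/4; branch lengths AKX→123/16, SW→121/16; new cluster AKSWX
  updated: d(AKSWX,F)=29/8, d(AKSWX,M)=31/4
step 5: merge (AKSWX,F) at d=29/8, Q=-155/8; branch lengths AKSWX→27/16, F→31/16; new cluster AFKSWX
  updated: d(AFKSWX,M)=97/16
step 6: merge (AFKSWX,M) at d=97/16; branch lengths AFKSWX→97/32, M→97/32; new cluster AFKMSWX
final tree: (((((A:2/5,K:23/5):89/16,X:-33/16):123/16,(S:13/12,W:-1/12):121/16):27/16,F:31/16):97/32,M:97/32)
total length: 551/16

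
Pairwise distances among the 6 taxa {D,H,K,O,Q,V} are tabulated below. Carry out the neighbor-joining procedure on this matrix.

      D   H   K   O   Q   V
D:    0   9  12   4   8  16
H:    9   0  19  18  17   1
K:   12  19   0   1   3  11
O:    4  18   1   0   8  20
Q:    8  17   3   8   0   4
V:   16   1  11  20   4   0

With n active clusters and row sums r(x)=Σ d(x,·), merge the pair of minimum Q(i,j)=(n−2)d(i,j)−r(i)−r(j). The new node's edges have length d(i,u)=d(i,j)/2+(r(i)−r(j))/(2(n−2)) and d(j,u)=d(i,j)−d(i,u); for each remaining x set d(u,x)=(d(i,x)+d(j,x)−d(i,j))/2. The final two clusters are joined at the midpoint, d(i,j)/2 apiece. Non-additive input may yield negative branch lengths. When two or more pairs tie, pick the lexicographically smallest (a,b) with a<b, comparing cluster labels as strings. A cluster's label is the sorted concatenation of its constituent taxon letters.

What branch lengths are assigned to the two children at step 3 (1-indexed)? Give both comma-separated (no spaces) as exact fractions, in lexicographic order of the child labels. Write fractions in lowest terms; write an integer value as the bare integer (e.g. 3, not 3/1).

iteration 1: select H,V (d=1, Q=-112); attach at lengths (2, -1); label the merged cluster HV
  updated: d(D,HV)=12, d(HV,K)=29/2, d(HV,O)=37/2, d(HV,Q)=10
iteration 2: select K,O (d=1, Q=-59); attach at lengths (1/3, 2/3); label the merged cluster KO
  updated: d(D,KO)=15/2, d(HV,KO)=16, d(KO,Q)=5
iteration 3: select D,HV (d=12, Q=-83/2); attach at lengths (27/8, 69/8); label the merged cluster DHV
  updated: d(DHV,KO)=23/4, d(DHV,Q)=3
iteration 4: select DHV,KO (d=23/4, Q=-55/4); attach at lengths (15/8, 31/8); label the merged cluster DHKOV
  updated: d(DHKOV,Q)=9/8
iteration 5: select DHKOV,Q (d=9/8); attach at lengths (9/16, 9/16); label the merged cluster DHKOQV
final tree: (((D:27/8,(H:2,V:-1):69/8):15/8,(K:1/3,O:2/3):31/8):9/16,Q:9/16)
total length: 167/8

27/8,69/8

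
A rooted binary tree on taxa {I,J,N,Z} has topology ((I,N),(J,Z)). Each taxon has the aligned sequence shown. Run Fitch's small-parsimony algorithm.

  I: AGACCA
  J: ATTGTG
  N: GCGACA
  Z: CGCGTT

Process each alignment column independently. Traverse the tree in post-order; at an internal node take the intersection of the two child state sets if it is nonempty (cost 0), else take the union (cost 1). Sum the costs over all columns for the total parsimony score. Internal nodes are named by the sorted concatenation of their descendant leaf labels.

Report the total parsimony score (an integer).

site 0, node IN: I={A} ∪ N={G} → {A,G} (+1)
site 0, node JZ: J={A} ∪ Z={C} → {A,C} (+1)
site 0, node IJNZ: IN={A,G} ∩ JZ={A,C} → {A} (+0)
site 1, node IN: I={G} ∪ N={C} → {C,G} (+1)
site 1, node JZ: J={T} ∪ Z={G} → {G,T} (+1)
site 1, node IJNZ: IN={C,G} ∩ JZ={G,T} → {G} (+0)
site 2, node IN: I={A} ∪ N={G} → {A,G} (+1)
site 2, node JZ: J={T} ∪ Z={C} → {C,T} (+1)
site 2, node IJNZ: IN={A,G} ∪ JZ={C,T} → {A,C,G,T} (+1)
site 3, node IN: I={C} ∪ N={A} → {A,C} (+1)
site 3, node JZ: J={G} ∩ Z={G} → {G} (+0)
site 3, node IJNZ: IN={A,C} ∪ JZ={G} → {A,C,G} (+1)
site 4, node IN: I={C} ∩ N={C} → {C} (+0)
site 4, node JZ: J={T} ∩ Z={T} → {T} (+0)
site 4, node IJNZ: IN={C} ∪ JZ={T} → {C,T} (+1)
site 5, node IN: I={A} ∩ N={A} → {A} (+0)
site 5, node JZ: J={G} ∪ Z={T} → {G,T} (+1)
site 5, node IJNZ: IN={A} ∪ JZ={G,T} → {A,G,T} (+1)
per-site changes: [2, 2, 3, 2, 1, 2]; total = 12

12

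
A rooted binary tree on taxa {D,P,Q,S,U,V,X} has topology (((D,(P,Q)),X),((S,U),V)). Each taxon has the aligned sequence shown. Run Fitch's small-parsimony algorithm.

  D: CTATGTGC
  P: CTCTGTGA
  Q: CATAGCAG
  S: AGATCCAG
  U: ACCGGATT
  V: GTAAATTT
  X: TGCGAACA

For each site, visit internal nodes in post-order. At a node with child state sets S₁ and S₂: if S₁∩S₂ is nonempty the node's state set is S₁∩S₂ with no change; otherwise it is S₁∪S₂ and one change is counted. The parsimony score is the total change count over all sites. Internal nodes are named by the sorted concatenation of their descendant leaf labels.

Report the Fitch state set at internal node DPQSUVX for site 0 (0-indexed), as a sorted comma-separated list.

A,C,G,T

[col 0] PQ: children P:{C}, Q:{C} ∩→ {C}; cost 0
[col 0] DPQ: children D:{C}, PQ:{C} ∩→ {C}; cost 0
[col 0] DPQX: children DPQ:{C}, X:{T} ∪→ {C,T}; cost 1
[col 0] SU: children S:{A}, U:{A} ∩→ {A}; cost 0
[col 0] SUV: children SU:{A}, V:{G} ∪→ {A,G}; cost 1
[col 0] DPQSUVX: children DPQX:{C,T}, SUV:{A,G} ∪→ {A,C,G,T}; cost 1
[col 1] PQ: children P:{T}, Q:{A} ∪→ {A,T}; cost 1
[col 1] DPQ: children D:{T}, PQ:{A,T} ∩→ {T}; cost 0
[col 1] DPQX: children DPQ:{T}, X:{G} ∪→ {G,T}; cost 1
[col 1] SU: children S:{G}, U:{C} ∪→ {C,G}; cost 1
[col 1] SUV: children SU:{C,G}, V:{T} ∪→ {C,G,T}; cost 1
[col 1] DPQSUVX: children DPQX:{G,T}, SUV:{C,G,T} ∩→ {G,T}; cost 0
[col 2] PQ: children P:{C}, Q:{T} ∪→ {C,T}; cost 1
[col 2] DPQ: children D:{A}, PQ:{C,T} ∪→ {A,C,T}; cost 1
[col 2] DPQX: children DPQ:{A,C,T}, X:{C} ∩→ {C}; cost 0
[col 2] SU: children S:{A}, U:{C} ∪→ {A,C}; cost 1
[col 2] SUV: children SU:{A,C}, V:{A} ∩→ {A}; cost 0
[col 2] DPQSUVX: children DPQX:{C}, SUV:{A} ∪→ {A,C}; cost 1
[col 3] PQ: children P:{T}, Q:{A} ∪→ {A,T}; cost 1
[col 3] DPQ: children D:{T}, PQ:{A,T} ∩→ {T}; cost 0
[col 3] DPQX: children DPQ:{T}, X:{G} ∪→ {G,T}; cost 1
[col 3] SU: children S:{T}, U:{G} ∪→ {G,T}; cost 1
[col 3] SUV: children SU:{G,T}, V:{A} ∪→ {A,G,T}; cost 1
[col 3] DPQSUVX: children DPQX:{G,T}, SUV:{A,G,T} ∩→ {G,T}; cost 0
[col 4] PQ: children P:{G}, Q:{G} ∩→ {G}; cost 0
[col 4] DPQ: children D:{G}, PQ:{G} ∩→ {G}; cost 0
[col 4] DPQX: children DPQ:{G}, X:{A} ∪→ {A,G}; cost 1
[col 4] SU: children S:{C}, U:{G} ∪→ {C,G}; cost 1
[col 4] SUV: children SU:{C,G}, V:{A} ∪→ {A,C,G}; cost 1
[col 4] DPQSUVX: children DPQX:{A,G}, SUV:{A,C,G} ∩→ {A,G}; cost 0
[col 5] PQ: children P:{T}, Q:{C} ∪→ {C,T}; cost 1
[col 5] DPQ: children D:{T}, PQ:{C,T} ∩→ {T}; cost 0
[col 5] DPQX: children DPQ:{T}, X:{A} ∪→ {A,T}; cost 1
[col 5] SU: children S:{C}, U:{A} ∪→ {A,C}; cost 1
[col 5] SUV: children SU:{A,C}, V:{T} ∪→ {A,C,T}; cost 1
[col 5] DPQSUVX: children DPQX:{A,T}, SUV:{A,C,T} ∩→ {A,T}; cost 0
[col 6] PQ: children P:{G}, Q:{A} ∪→ {A,G}; cost 1
[col 6] DPQ: children D:{G}, PQ:{A,G} ∩→ {G}; cost 0
[col 6] DPQX: children DPQ:{G}, X:{C} ∪→ {C,G}; cost 1
[col 6] SU: children S:{A}, U:{T} ∪→ {A,T}; cost 1
[col 6] SUV: children SU:{A,T}, V:{T} ∩→ {T}; cost 0
[col 6] DPQSUVX: children DPQX:{C,G}, SUV:{T} ∪→ {C,G,T}; cost 1
[col 7] PQ: children P:{A}, Q:{G} ∪→ {A,G}; cost 1
[col 7] DPQ: children D:{C}, PQ:{A,G} ∪→ {A,C,G}; cost 1
[col 7] DPQX: children DPQ:{A,C,G}, X:{A} ∩→ {A}; cost 0
[col 7] SU: children S:{G}, U:{T} ∪→ {G,T}; cost 1
[col 7] SUV: children SU:{G,T}, V:{T} ∩→ {T}; cost 0
[col 7] DPQSUVX: children DPQX:{A}, SUV:{T} ∪→ {A,T}; cost 1
per-site changes: [3, 4, 4, 4, 3, 4, 4, 4]; total = 30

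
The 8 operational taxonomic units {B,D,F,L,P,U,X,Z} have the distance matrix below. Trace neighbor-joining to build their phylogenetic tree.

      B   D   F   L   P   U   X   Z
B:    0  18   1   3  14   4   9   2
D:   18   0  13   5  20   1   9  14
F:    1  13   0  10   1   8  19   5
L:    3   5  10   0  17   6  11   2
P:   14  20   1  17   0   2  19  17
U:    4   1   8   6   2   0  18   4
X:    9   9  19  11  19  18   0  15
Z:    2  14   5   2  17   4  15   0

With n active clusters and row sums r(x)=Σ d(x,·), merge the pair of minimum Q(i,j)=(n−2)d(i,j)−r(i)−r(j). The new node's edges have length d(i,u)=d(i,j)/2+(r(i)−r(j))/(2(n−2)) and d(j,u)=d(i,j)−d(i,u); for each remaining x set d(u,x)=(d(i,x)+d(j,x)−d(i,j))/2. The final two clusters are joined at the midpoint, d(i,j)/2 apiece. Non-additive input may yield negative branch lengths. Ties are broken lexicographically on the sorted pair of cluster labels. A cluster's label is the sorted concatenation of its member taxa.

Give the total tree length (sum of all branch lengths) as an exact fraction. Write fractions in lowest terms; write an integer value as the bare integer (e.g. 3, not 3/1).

825/32

1. join F+P (d=1, Q=-141) ⇒ FP; edges |F|=-9/4, |P|=13/4
  updated: d(B,FP)=7, d(D,FP)=16, d(FP,L)=13, d(FP,U)=9/2, d(FP,X)=37/2, d(FP,Z)=21/2
2. join D+X (d=9, Q=-197/2) ⇒ DX; edges |D|=11/4, |X|=25/4
  updated: d(B,DX)=9, d(DX,FP)=51/4, d(DX,L)=7/2, d(DX,U)=5, d(DX,Z)=10
3. join DX+L (d=7/2, Q=-215/4) ⇒ DLX; edges |DX|=107/32, |L|=5/32
  updated: d(B,DLX)=17/4, d(DLX,FP)=89/8, d(DLX,U)=15/4, d(DLX,Z)=17/4
4. join FP+U (d=9/2, Q=-287/8) ⇒ FPU; edges |FP|=81/16, |U|=-9/16
  updated: d(B,FPU)=13/4, d(DLX,FPU)=83/16, d(FPU,Z)=5
5. join B+Z (d=2, Q=-67/4) ⇒ BZ; edges |B|=9/16, |Z|=23/16
  updated: d(BZ,DLX)=13/4, d(BZ,FPU)=25/8
6. join BZ+DLX (d=13/4, Q=-185/16) ⇒ BDLXZ; edges |BZ|=19/32, |DLX|=85/32
  updated: d(BDLXZ,FPU)=81/32
7. join BDLXZ+FPU (d=81/32) ⇒ BDFLPUXZ; edges |BDLXZ|=81/64, |FPU|=81/64
final tree: (((B:9/16,Z:23/16):19/32,((D:11/4,X:25/4):107/32,L:5/32):85/32):81/64,((F:-9/4,P:13/4):81/16,U:-9/16):81/64)
total length: 825/32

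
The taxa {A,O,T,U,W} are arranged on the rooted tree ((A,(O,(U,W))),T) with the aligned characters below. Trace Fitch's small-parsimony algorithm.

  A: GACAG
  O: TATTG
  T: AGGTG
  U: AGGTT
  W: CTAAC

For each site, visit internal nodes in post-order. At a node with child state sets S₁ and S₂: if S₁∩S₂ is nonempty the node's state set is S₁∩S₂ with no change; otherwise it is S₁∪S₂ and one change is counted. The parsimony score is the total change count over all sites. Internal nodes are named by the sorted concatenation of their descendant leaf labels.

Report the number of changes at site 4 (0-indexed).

2

[col 0] UW: children U:{A}, W:{C} ∪→ {A,C}; cost 1
[col 0] OUW: children O:{T}, UW:{A,C} ∪→ {A,C,T}; cost 1
[col 0] AOUW: children A:{G}, OUW:{A,C,T} ∪→ {A,C,G,T}; cost 1
[col 0] AOTUW: children AOUW:{A,C,G,T}, T:{A} ∩→ {A}; cost 0
[col 1] UW: children U:{G}, W:{T} ∪→ {G,T}; cost 1
[col 1] OUW: children O:{A}, UW:{G,T} ∪→ {A,G,T}; cost 1
[col 1] AOUW: children A:{A}, OUW:{A,G,T} ∩→ {A}; cost 0
[col 1] AOTUW: children AOUW:{A}, T:{G} ∪→ {A,G}; cost 1
[col 2] UW: children U:{G}, W:{A} ∪→ {A,G}; cost 1
[col 2] OUW: children O:{T}, UW:{A,G} ∪→ {A,G,T}; cost 1
[col 2] AOUW: children A:{C}, OUW:{A,G,T} ∪→ {A,C,G,T}; cost 1
[col 2] AOTUW: children AOUW:{A,C,G,T}, T:{G} ∩→ {G}; cost 0
[col 3] UW: children U:{T}, W:{A} ∪→ {A,T}; cost 1
[col 3] OUW: children O:{T}, UW:{A,T} ∩→ {T}; cost 0
[col 3] AOUW: children A:{A}, OUW:{T} ∪→ {A,T}; cost 1
[col 3] AOTUW: children AOUW:{A,T}, T:{T} ∩→ {T}; cost 0
[col 4] UW: children U:{T}, W:{C} ∪→ {C,T}; cost 1
[col 4] OUW: children O:{G}, UW:{C,T} ∪→ {C,G,T}; cost 1
[col 4] AOUW: children A:{G}, OUW:{C,G,T} ∩→ {G}; cost 0
[col 4] AOTUW: children AOUW:{G}, T:{G} ∩→ {G}; cost 0
per-site changes: [3, 3, 3, 2, 2]; total = 13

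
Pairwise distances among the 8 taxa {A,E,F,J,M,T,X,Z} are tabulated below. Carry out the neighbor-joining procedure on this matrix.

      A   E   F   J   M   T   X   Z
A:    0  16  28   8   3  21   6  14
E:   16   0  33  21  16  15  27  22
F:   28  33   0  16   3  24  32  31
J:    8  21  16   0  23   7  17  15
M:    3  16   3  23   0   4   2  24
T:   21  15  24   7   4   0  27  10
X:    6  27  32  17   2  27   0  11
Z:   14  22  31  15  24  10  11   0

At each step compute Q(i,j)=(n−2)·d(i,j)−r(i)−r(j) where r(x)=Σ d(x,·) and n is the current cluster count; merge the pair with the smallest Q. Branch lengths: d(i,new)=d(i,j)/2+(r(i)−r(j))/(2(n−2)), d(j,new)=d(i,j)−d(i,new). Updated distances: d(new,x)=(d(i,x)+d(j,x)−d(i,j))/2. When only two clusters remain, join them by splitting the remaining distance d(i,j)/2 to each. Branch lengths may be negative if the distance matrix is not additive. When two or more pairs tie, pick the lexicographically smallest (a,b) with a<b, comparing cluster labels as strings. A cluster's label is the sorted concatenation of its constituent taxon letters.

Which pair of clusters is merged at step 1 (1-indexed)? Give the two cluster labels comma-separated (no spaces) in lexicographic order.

F,M

iteration 1: select F,M (d=3, Q=-224); attach at lengths (55/6, -37/6); label the merged cluster FM
  updated: d(A,FM)=14, d(E,FM)=23, d(FM,J)=18, d(FM,T)=25/2, d(FM,X)=31/2, d(FM,Z)=26
iteration 2: select A,X (d=6, Q=-305/2); attach at lengths (11/20, 109/20); label the merged cluster AX
  updated: d(AX,E)=37/2, d(AX,FM)=47/4, d(AX,J)=19/2, d(AX,T)=21, d(AX,Z)=19/2
iteration 3: select AX,Z (d=19/2, Q=-459/4); attach at lengths (103/32, 201/32); label the merged cluster AXZ
  updated: d(AXZ,E)=31/2, d(AXZ,FM)=113/8, d(AXZ,J)=15/2, d(AXZ,T)=43/4
iteration 4: select AXZ,J (d=15/2, Q=-631/8); attach at lengths (45/16, 75/16); label the merged cluster AJXZ
  updated: d(AJXZ,E)=29/2, d(AJXZ,FM)=197/16, d(AJXZ,T)=41/8
iteration 5: select AJXZ,E (d=29/2, Q=-887/16); attach at lengths (135/64, 793/64); label the merged cluster AEJXZ
  updated: d(AEJXZ,FM)=333/32, d(AEJXZ,T)=45/16
iteration 6: select AEJXZ,FM (d=333/32, Q=-823/32); attach at lengths (23/64, 643/64); label the merged cluster AEFJMXZ
  updated: d(AEFJMXZ,T)=157/64
iteration 7: select AEFJMXZ,T (d=157/64); attach at lengths (157/128, 157/128); label the merged cluster AEFJMTXZ
final tree: ((((((A:11/20,X:109/20):103/32,Z:201/32):45/16,J:75/16):135/64,E:793/64):23/64,(F:55/6,M:-37/6):643/64):157/128,T:157/128)
total length: 3415/64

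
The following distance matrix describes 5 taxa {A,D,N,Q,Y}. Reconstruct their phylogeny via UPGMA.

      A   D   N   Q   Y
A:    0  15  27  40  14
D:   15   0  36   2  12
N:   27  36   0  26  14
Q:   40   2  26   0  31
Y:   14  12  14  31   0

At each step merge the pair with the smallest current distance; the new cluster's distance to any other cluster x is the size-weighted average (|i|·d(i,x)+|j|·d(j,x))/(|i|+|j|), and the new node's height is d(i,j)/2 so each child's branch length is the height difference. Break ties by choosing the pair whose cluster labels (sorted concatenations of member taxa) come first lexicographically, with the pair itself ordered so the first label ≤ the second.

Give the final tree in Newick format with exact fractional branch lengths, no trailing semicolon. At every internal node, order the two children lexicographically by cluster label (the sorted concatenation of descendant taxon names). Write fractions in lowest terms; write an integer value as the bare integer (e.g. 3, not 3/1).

1. join D+Q (d=2) ⇒ DQ; edges |D|=1, |Q|=1
  updated: d(A,DQ)=55/2, d(DQ,N)=31, d(DQ,Y)=43/2
2. join A+Y (d=14) ⇒ AY; edges |A|=7, |Y|=7
  updated: d(AY,DQ)=49/2, d(AY,N)=41/2
3. join AY+N (d=41/2) ⇒ ANY; edges |AY|=13/4, |N|=41/4
  updated: d(ANY,DQ)=80/3
4. join ANY+DQ (d=80/3) ⇒ ADNQY; edges |ANY|=37/12, |DQ|=37/3
final tree: (((A:7,Y:7):13/4,N:41/4):37/12,(D:1,Q:1):37/3)
total length: 539/12

(((A:7,Y:7):13/4,N:41/4):37/12,(D:1,Q:1):37/3)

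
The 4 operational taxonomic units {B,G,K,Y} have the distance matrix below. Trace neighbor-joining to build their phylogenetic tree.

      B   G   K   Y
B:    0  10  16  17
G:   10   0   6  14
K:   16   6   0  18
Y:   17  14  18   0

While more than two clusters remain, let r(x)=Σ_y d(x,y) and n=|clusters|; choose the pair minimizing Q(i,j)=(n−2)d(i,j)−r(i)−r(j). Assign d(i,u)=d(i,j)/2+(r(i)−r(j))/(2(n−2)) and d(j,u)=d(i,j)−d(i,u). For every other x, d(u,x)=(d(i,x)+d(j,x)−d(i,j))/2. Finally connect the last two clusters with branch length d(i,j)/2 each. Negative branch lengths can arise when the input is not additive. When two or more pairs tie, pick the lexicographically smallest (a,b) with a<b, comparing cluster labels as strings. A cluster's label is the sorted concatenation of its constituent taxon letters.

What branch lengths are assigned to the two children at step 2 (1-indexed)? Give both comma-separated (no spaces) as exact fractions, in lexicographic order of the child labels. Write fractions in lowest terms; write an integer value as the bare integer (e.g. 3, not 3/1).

3,1/2

step 1: merge (B,Y) at d=17, Q=-58; branch lengths B→7, Y→10; new cluster BY
  updated: d(BY,G)=7/2, d(BY,K)=17/2
step 2: merge (BY,G) at d=7/2, Q=-18; branch lengths BY→3, G→1/2; new cluster BGY
  updated: d(BGY,K)=11/2
step 3: merge (BGY,K) at d=11/2; branch lengths BGY→11/4, K→11/4; new cluster BGKY
final tree: (((B:7,Y:10):3,G:1/2):11/4,K:11/4)
total length: 26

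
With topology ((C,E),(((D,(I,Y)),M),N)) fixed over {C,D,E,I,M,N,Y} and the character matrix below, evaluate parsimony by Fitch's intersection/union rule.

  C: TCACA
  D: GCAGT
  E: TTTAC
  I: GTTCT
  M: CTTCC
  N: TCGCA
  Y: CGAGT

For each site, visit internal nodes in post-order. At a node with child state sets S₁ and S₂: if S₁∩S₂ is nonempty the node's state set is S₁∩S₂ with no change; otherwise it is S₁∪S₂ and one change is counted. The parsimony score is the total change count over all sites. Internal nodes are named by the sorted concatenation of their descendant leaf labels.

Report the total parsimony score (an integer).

17

site 0, node CE: C={T} ∩ E={T} → {T} (+0)
site 0, node IY: I={G} ∪ Y={C} → {C,G} (+1)
site 0, node DIY: D={G} ∩ IY={C,G} → {G} (+0)
site 0, node DIMY: DIY={G} ∪ M={C} → {C,G} (+1)
site 0, node DIMNY: DIMY={C,G} ∪ N={T} → {C,G,T} (+1)
site 0, node CDEIMNY: CE={T} ∩ DIMNY={C,G,T} → {T} (+0)
site 1, node CE: C={C} ∪ E={T} → {C,T} (+1)
site 1, node IY: I={T} ∪ Y={G} → {G,T} (+1)
site 1, node DIY: D={C} ∪ IY={G,T} → {C,G,T} (+1)
site 1, node DIMY: DIY={C,G,T} ∩ M={T} → {T} (+0)
site 1, node DIMNY: DIMY={T} ∪ N={C} → {C,T} (+1)
site 1, node CDEIMNY: CE={C,T} ∩ DIMNY={C,T} → {C,T} (+0)
site 2, node CE: C={A} ∪ E={T} → {A,T} (+1)
site 2, node IY: I={T} ∪ Y={A} → {A,T} (+1)
site 2, node DIY: D={A} ∩ IY={A,T} → {A} (+0)
site 2, node DIMY: DIY={A} ∪ M={T} → {A,T} (+1)
site 2, node DIMNY: DIMY={A,T} ∪ N={G} → {A,G,T} (+1)
site 2, node CDEIMNY: CE={A,T} ∩ DIMNY={A,G,T} → {A,T} (+0)
site 3, node CE: C={C} ∪ E={A} → {A,C} (+1)
site 3, node IY: I={C} ∪ Y={G} → {C,G} (+1)
site 3, node DIY: D={G} ∩ IY={C,G} → {G} (+0)
site 3, node DIMY: DIY={G} ∪ M={C} → {C,G} (+1)
site 3, node DIMNY: DIMY={C,G} ∩ N={C} → {C} (+0)
site 3, node CDEIMNY: CE={A,C} ∩ DIMNY={C} → {C} (+0)
site 4, node CE: C={A} ∪ E={C} → {A,C} (+1)
site 4, node IY: I={T} ∩ Y={T} → {T} (+0)
site 4, node DIY: D={T} ∩ IY={T} → {T} (+0)
site 4, node DIMY: DIY={T} ∪ M={C} → {C,T} (+1)
site 4, node DIMNY: DIMY={C,T} ∪ N={A} → {A,C,T} (+1)
site 4, node CDEIMNY: CE={A,C} ∩ DIMNY={A,C,T} → {A,C} (+0)
per-site changes: [3, 4, 4, 3, 3]; total = 17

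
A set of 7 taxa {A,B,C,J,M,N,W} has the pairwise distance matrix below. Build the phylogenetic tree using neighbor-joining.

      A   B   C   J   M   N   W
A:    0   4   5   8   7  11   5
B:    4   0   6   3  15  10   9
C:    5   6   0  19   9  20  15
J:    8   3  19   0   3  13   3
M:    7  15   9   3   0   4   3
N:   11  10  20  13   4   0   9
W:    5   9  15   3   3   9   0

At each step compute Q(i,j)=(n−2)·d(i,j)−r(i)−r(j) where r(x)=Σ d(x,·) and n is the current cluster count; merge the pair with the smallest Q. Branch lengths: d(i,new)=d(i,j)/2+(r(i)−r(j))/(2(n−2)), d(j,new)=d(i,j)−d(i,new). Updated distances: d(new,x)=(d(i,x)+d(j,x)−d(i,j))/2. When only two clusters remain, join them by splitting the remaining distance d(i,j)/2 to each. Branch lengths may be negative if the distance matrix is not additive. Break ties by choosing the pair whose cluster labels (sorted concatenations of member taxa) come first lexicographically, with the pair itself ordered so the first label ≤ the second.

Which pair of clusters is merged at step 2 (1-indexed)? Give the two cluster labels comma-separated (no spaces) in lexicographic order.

A,BC

iteration 1: select B,C (d=6, Q=-91); attach at lengths (3/10, 57/10); label the merged cluster BC
  updated: d(A,BC)=3/2, d(BC,J)=8, d(BC,M)=9, d(BC,N)=12, d(BC,W)=9
iteration 2: select A,BC (d=3/2, Q=-66); attach at lengths (-1/8, 13/8); label the merged cluster ABC
  updated: d(ABC,J)=29/4, d(ABC,M)=29/4, d(ABC,N)=43/4, d(ABC,W)=25/4
iteration 3: select M,N (d=4, Q=-42); attach at lengths (-5/4, 21/4); label the merged cluster MN
  updated: d(ABC,MN)=7, d(J,MN)=6, d(MN,W)=4
iteration 4: select ABC,MN (d=7, Q=-47/2); attach at lengths (35/8, 21/8); label the merged cluster ABCMN
  updated: d(ABCMN,J)=25/8, d(ABCMN,W)=13/8
iteration 5: select ABCMN,J (d=25/8, Q=-31/4); attach at lengths (7/8, 9/4); label the merged cluster ABCJMN
  updated: d(ABCJMN,W)=3/4
iteration 6: select ABCJMN,W (d=3/4); attach at lengths (3/8, 3/8); label the merged cluster ABCJMNW
final tree: ((((A:-1/8,(B:3/10,C:57/10):13/8):35/8,(M:-5/4,N:21/4):21/8):7/8,J:9/4):3/8,W:3/8)
total length: 179/8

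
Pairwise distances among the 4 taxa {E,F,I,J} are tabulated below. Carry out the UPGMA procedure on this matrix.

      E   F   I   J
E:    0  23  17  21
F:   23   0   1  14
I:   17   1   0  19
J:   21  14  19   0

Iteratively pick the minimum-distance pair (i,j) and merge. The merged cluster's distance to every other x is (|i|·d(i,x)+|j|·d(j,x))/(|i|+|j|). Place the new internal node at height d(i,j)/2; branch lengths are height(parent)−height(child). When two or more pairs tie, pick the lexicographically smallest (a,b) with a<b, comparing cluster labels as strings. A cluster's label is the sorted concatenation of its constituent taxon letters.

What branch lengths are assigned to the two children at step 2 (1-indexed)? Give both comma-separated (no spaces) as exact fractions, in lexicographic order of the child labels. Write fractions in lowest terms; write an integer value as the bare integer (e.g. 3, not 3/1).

step 1: merge (F,I) at d=1; branch lengths F→1/2, I→1/2; new cluster FI
  updated: d(E,FI)=20, d(FI,J)=33/2
step 2: merge (FI,J) at d=33/2; branch lengths FI→31/4, J→33/4; new cluster FIJ
  updated: d(E,FIJ)=61/3
step 3: merge (E,FIJ) at d=61/3; branch lengths E→61/6, FIJ→23/12; new cluster EFIJ
final tree: (E:61/6,((F:1/2,I:1/2):31/4,J:33/4):23/12)
total length: 349/12

31/4,33/4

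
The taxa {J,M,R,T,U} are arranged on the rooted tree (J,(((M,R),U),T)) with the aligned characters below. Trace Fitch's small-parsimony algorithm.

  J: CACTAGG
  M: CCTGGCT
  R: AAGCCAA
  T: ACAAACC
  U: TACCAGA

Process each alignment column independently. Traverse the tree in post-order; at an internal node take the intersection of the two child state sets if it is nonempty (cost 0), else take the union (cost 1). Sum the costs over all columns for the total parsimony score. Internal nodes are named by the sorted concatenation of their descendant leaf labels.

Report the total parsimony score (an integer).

[col 0] MR: children M:{C}, R:{A} ∪→ {A,C}; cost 1
[col 0] MRU: children MR:{A,C}, U:{T} ∪→ {A,C,T}; cost 1
[col 0] MRTU: children MRU:{A,C,T}, T:{A} ∩→ {A}; cost 0
[col 0] JMRTU: children J:{C}, MRTU:{A} ∪→ {A,C}; cost 1
[col 1] MR: children M:{C}, R:{A} ∪→ {A,C}; cost 1
[col 1] MRU: children MR:{A,C}, U:{A} ∩→ {A}; cost 0
[col 1] MRTU: children MRU:{A}, T:{C} ∪→ {A,C}; cost 1
[col 1] JMRTU: children J:{A}, MRTU:{A,C} ∩→ {A}; cost 0
[col 2] MR: children M:{T}, R:{G} ∪→ {G,T}; cost 1
[col 2] MRU: children MR:{G,T}, U:{C} ∪→ {C,G,T}; cost 1
[col 2] MRTU: children MRU:{C,G,T}, T:{A} ∪→ {A,C,G,T}; cost 1
[col 2] JMRTU: children J:{C}, MRTU:{A,C,G,T} ∩→ {C}; cost 0
[col 3] MR: children M:{G}, R:{C} ∪→ {C,G}; cost 1
[col 3] MRU: children MR:{C,G}, U:{C} ∩→ {C}; cost 0
[col 3] MRTU: children MRU:{C}, T:{A} ∪→ {A,C}; cost 1
[col 3] JMRTU: children J:{T}, MRTU:{A,C} ∪→ {A,C,T}; cost 1
[col 4] MR: children M:{G}, R:{C} ∪→ {C,G}; cost 1
[col 4] MRU: children MR:{C,G}, U:{A} ∪→ {A,C,G}; cost 1
[col 4] MRTU: children MRU:{A,C,G}, T:{A} ∩→ {A}; cost 0
[col 4] JMRTU: children J:{A}, MRTU:{A} ∩→ {A}; cost 0
[col 5] MR: children M:{C}, R:{A} ∪→ {A,C}; cost 1
[col 5] MRU: children MR:{A,C}, U:{G} ∪→ {A,C,G}; cost 1
[col 5] MRTU: children MRU:{A,C,G}, T:{C} ∩→ {C}; cost 0
[col 5] JMRTU: children J:{G}, MRTU:{C} ∪→ {C,G}; cost 1
[col 6] MR: children M:{T}, R:{A} ∪→ {A,T}; cost 1
[col 6] MRU: children MR:{A,T}, U:{A} ∩→ {A}; cost 0
[col 6] MRTU: children MRU:{A}, T:{C} ∪→ {A,C}; cost 1
[col 6] JMRTU: children J:{G}, MRTU:{A,C} ∪→ {A,C,G}; cost 1
per-site changes: [3, 2, 3, 3, 2, 3, 3]; total = 19

19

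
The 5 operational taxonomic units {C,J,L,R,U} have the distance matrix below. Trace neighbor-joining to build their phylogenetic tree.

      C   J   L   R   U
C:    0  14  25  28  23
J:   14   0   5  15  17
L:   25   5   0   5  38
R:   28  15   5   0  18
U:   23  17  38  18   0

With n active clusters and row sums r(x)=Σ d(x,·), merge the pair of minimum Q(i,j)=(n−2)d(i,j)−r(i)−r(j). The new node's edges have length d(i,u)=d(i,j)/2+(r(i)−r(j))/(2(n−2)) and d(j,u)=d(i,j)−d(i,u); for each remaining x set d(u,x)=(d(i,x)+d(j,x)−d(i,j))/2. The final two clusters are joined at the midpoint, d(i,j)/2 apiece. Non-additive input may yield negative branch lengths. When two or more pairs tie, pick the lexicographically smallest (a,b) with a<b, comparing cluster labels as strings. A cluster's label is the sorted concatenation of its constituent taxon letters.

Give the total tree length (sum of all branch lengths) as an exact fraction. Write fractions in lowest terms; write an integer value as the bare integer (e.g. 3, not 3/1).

1. join L+R (d=5, Q=-124) ⇒ LR; edges |L|=11/3, |R|=4/3
  updated: d(C,LR)=24, d(J,LR)=15/2, d(LR,U)=51/2
2. join C+U (d=23, Q=-161/2) ⇒ CU; edges |C|=83/8, |U|=101/8
  updated: d(CU,J)=4, d(CU,LR)=53/4
3. join CU+J (d=4, Q=-99/4) ⇒ CJU; edges |CU|=39/8, |J|=-7/8
  updated: d(CJU,LR)=67/8
4. join CJU+LR (d=67/8) ⇒ CJLRU; edges |CJU|=67/16, |LR|=67/16
final tree: (((C:83/8,U:101/8):39/8,J:-7/8):67/16,(L:11/3,R:4/3):67/16)
total length: 323/8

323/8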